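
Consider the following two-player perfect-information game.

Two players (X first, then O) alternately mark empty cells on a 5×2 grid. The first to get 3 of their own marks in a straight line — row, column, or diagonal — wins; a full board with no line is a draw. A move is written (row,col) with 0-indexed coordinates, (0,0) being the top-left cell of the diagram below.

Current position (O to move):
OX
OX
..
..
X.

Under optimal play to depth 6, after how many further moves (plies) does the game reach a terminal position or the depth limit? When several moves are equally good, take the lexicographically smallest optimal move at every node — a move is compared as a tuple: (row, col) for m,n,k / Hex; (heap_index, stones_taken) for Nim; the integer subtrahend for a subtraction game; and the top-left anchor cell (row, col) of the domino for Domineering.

PV length from [OX/OX/../../X.]: 1 ply

ply 1, O at OX/OX/../../X. | (2,0)=+1→OX/OX/O./../X.*; (2,1)=+0→OX/OX/.O/../X.; (3,0)=-1→OX/OX/../O./X.; (3,1)=-1→OX/OX/../.O/X.; (4,1)=-1→OX/OX/../../XO
ply 2: OX/OX/O./../X. is terminal -1 (X); from OX/OX/../../X. depth 6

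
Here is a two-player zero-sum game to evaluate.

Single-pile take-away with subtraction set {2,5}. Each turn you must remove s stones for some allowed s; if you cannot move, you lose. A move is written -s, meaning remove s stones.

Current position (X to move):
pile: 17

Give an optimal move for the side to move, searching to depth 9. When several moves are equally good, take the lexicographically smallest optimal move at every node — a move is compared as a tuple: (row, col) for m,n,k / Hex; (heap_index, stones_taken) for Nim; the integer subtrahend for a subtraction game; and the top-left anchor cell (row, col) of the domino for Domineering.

X's best at [17]: -2

ply 1, X at 17 | -2=+1→15*; -5=-1→12
ply 2, O at 15 | -2=-1→13*; -5=-1→10
ply 3, X at 13 | -2=+1→11*; -5=+1→8
ply 4, O at 11 | -2=-1→9*; -5=-1→6
ply 5, X at 9 | -2=+1→7*; -5=+1→4
ply 6, O at 7 | -2=-1→5*; -5=-1→2
ply 7, X at 5 | -2=-1→3; -5=+1→0*
ply 8: 0 is terminal -1 (O); from 17 depth 9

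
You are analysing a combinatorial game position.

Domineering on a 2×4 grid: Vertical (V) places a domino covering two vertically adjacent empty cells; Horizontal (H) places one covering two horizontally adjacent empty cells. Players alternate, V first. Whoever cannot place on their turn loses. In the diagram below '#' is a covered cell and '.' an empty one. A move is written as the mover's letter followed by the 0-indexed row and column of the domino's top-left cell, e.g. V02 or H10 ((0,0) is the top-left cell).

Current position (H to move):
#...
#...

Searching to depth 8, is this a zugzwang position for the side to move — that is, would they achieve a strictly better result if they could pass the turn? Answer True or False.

zugzwang(#.../#..., H) = False

ply 1, H at #.../#... | H01=+1→###./#...*; H02=+1→#.##/#...; H11=+1→#.../###.; H12=+1→#.../#.##
ply 2, V at ###./#... | V03=-1→####/#..#*
ply 3, H at ####/#..# | H11=+1→####/####*
ply 4: ####/#### is terminal -1 (V); from #.../#... depth 8
suppose H passes — search the same position with V to move:
pass> ply 1, V at #.../#... | V01=-1→##../##..; V02=+1→#.#./#.#.*; V03=-1→#..#/#..#
pass> ply 2: #.#./#.#. is terminal -1 (H); from #.../#... depth 8
for H: play +1, pass -1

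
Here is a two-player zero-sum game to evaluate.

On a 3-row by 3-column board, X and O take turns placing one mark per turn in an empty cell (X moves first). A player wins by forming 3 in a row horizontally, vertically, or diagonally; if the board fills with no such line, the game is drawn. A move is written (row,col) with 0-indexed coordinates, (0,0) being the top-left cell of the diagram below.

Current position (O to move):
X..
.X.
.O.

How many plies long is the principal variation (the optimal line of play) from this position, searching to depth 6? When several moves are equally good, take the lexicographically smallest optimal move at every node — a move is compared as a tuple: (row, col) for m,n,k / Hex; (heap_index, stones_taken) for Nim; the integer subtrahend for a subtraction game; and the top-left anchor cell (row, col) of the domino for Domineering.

p1 O@[X../.X./.O.]: (0,1)[XO./.X./.O.]-1* (0,2)[X.O/.X./.O.]-1 (1,0)[X../OX./.O.]-1 (1,2)[X../.XO/.O.]-1 (2,0)[X../.X./OO.]-1 (2,2)[X../.X./.OO]-1
p2 X@[XO./.X./.O.]: (0,2)[XOX/.X./.O.]+1* (1,0)[XO./XX./.O.]+1 (1,2)[XO./.XX/.O.]+1 (2,0)[XO./.X./XO.]+1 (2,2)[XO./.X./.OX]+1
p3 O@[XOX/.X./.O.]: (1,0)[XOX/OX./.O.]-1* (1,2)[XOX/.XO/.O.]-1 (2,0)[XOX/.X./OO.]-1 (2,2)[XOX/.X./.OO]-1
p4 X@[XOX/OX./.O.]: (1,2)[XOX/OXX/.O.]+1* (2,0)[XOX/OX./XO.]+1 (2,2)[XOX/OX./.OX]+1
p5 O@[XOX/OXX/.O.]: (2,0)[XOX/OXX/OO.]-1* (2,2)[XOX/OXX/.OO]-1
p6 X@[XOX/OXX/OO.]: (2,2)[XOX/OXX/OOX]+1*
p7 O@[XOX/OXX/OOX] terminal -1; root [X../.X./.O.] d6

PV length from [X../.X./.O.]: 6 plies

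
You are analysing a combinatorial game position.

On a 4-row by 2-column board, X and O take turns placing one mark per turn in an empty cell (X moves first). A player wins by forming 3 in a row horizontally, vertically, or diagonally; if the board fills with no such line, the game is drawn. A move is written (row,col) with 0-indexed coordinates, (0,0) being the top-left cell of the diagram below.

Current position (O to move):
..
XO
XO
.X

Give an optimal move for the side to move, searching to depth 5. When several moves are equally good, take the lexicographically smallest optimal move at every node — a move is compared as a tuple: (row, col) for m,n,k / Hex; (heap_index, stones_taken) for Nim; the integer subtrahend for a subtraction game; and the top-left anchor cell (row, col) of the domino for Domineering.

O's best at [../XO/XO/.X]: (0,1)

[../XO/XO/.X] O move#1: (0,0):-1/O./XO/XO/.X, (0,1):+1/.O/XO/XO/.X*, (3,0):-1/../XO/XO/OX
[.O/XO/XO/.X] end (terminal -1, X#2); searched ../XO/XO/.X to 5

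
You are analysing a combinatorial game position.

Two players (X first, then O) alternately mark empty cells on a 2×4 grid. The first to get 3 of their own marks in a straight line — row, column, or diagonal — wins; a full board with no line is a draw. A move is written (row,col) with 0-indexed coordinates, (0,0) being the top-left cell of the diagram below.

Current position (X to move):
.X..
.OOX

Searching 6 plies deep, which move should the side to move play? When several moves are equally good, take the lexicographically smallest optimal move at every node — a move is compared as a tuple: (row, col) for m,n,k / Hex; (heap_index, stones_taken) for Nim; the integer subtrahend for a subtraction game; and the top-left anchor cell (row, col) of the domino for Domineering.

X's best at [.X../.OOX]: (1,0)

[.X../.OOX] X move#1: (0,0):-1/XX../.OOX, (0,2):-1/.XX./.OOX, (0,3):-1/.X.X/.OOX, (1,0):+0/.X../XOOX*
[.X../XOOX] O move#2: (0,0):+0/OX../XOOX*, (0,2):+0/.XO./XOOX, (0,3):+0/.X.O/XOOX
[OX../XOOX] X move#3: (0,2):+0/OXX./XOOX*, (0,3):+0/OX.X/XOOX
[OXX./XOOX] O move#4: (0,3):+0/OXXO/XOOX*
[OXXO/XOOX] end (terminal +0, X#5); searched .X../.OOX to 6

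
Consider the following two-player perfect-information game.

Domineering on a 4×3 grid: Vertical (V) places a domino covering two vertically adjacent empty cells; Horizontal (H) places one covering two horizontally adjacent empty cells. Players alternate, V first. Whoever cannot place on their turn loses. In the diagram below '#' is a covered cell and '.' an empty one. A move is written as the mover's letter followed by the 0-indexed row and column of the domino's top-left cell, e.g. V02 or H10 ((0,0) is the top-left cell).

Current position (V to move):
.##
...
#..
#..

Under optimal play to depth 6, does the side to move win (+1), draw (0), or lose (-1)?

[.##/.../#../#..] V move#1: V00:-1/###/#../#../#.., V11:+1/.##/.#./##./#..*, V12:+1/.##/..#/#.#/#.., V21:+1/.##/.../##./##., V22:+1/.##/.../#.#/#.#
[.##/.#./##./#..] H move#2: H31:-1/.##/.#./##./###*
[.##/.#./##./###] V move#3: V00:+1/###/##./##./###*, V12:+1/.##/.##/###/###
[###/##./##./###] end (terminal -1, H#4); searched .##/.../#../#.. to 6

value(.##/.../#../#.., V) = +1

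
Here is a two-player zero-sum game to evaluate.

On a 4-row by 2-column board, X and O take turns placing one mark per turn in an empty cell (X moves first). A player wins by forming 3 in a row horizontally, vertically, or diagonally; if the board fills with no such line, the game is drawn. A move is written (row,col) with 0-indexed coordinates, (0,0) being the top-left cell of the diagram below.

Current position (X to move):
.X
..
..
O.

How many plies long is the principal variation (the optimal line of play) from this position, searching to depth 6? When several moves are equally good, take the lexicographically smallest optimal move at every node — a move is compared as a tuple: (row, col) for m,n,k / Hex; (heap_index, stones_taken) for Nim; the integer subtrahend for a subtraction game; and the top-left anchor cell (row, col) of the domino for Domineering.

PV length from [.X/../../O.]: 6 plies

ply 1, X at .X/../../O. | (0,0)=+0→XX/../../O.*; (1,0)=+0→.X/X./../O.; (1,1)=+0→.X/.X/../O.; (2,0)=+0→.X/../X./O.; (2,1)=+0→.X/../.X/O.; (3,1)=+0→.X/../../OX
ply 2, O at XX/../../O. | (1,0)=+0→XX/O./../O.*; (1,1)=+0→XX/.O/../O.; (2,0)=+0→XX/../O./O.; (2,1)=+0→XX/../.O/O.; (3,1)=+0→XX/../../OO
ply 3, X at XX/O./../O. | (1,1)=-1→XX/OX/../O.; (2,0)=+0→XX/O./X./O.*; (2,1)=-1→XX/O./.X/O.; (3,1)=-1→XX/O./../OX
ply 4, O at XX/O./X./O. | (1,1)=+0→XX/OO/X./O.*; (2,1)=+0→XX/O./XO/O.; (3,1)=+0→XX/O./X./OO
ply 5, X at XX/OO/X./O. | (2,1)=+0→XX/OO/XX/O.*; (3,1)=+0→XX/OO/X./OX
ply 6, O at XX/OO/XX/O. | (3,1)=+0→XX/OO/XX/OO*
ply 7: XX/OO/XX/OO is terminal +0 (X); from .X/../../O. depth 6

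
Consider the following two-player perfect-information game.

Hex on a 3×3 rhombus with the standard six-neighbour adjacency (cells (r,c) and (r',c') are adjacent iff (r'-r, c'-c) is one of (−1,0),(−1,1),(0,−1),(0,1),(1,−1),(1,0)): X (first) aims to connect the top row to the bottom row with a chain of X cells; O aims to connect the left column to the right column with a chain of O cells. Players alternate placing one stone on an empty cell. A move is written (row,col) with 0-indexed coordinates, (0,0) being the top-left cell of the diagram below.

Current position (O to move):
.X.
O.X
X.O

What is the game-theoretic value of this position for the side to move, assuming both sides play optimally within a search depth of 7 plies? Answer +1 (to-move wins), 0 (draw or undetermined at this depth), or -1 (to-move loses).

value(.X./O.X/X.O, O) = +1

[.X./O.X/X.O] O move#1: (0,0):-1/OX./O.X/X.O, (0,2):-1/.XO/O.X/X.O, (1,1):+1/.X./OOX/X.O*, (2,1):-1/.X./O.X/XOO
[.X./OOX/X.O] X move#2: (0,0):-1/XX./OOX/X.O*, (0,2):-1/.XX/OOX/X.O, (2,1):-1/.X./OOX/XXO
[XX./OOX/X.O] O move#3: (0,2):+1/XXO/OOX/X.O*, (2,1):+1/XX./OOX/XOO
[XXO/OOX/X.O] end (terminal -1, X#4); searched .X./O.X/X.O to 7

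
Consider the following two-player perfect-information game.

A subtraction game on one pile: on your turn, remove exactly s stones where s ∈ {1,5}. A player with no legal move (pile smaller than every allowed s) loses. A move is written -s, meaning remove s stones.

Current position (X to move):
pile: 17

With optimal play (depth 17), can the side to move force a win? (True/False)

X winning at [17]: True

[17] X move#1: -1:+1/16*, -5:+1/12
[16] O move#2: -1:-1/15*, -5:-1/11
[15] X move#3: -1:+1/14*, -5:+1/10
[14] O move#4: -1:-1/13*, -5:-1/9
[13] X move#5: -1:+1/12*, -5:+1/8
[12] O move#6: -1:-1/11*, -5:-1/7
[11] X move#7: -1:+1/10*, -5:+1/6
[10] O move#8: -1:-1/9*, -5:-1/5
[9] X move#9: -1:+1/8*, -5:+1/4
[8] O move#10: -1:-1/7*, -5:-1/3
[7] X move#11: -1:+1/6*, -5:+1/2
[6] O move#12: -1:-1/5*, -5:-1/1
[5] X move#13: -1:+1/4*, -5:+1/0
[4] O move#14: -1:-1/3*
[3] X move#15: -1:+1/2*
[2] O move#16: -1:-1/1*
[1] X move#17: -1:+1/0*
[0] end (terminal -1, O#18); searched 17 to 17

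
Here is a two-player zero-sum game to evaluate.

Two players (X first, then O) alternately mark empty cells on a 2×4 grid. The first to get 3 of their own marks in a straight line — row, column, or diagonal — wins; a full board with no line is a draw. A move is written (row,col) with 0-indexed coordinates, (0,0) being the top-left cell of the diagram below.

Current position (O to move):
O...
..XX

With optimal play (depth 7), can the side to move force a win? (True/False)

[O.../..XX] O move#1: (0,1):-1/OO../..XX, (0,2):-1/O.O./..XX, (0,3):-1/O..O/..XX, (1,0):-1/O.../O.XX, (1,1):+0/O.../.OXX*
[O.../.OXX] X move#2: (0,1):+0/OX../.OXX*, (0,2):+0/O.X./.OXX, (0,3):+0/O..X/.OXX, (1,0):+0/O.../XOXX
[OX../.OXX] O move#3: (0,2):+0/OXO./.OXX*, (0,3):+0/OX.O/.OXX, (1,0):+0/OX../OOXX
[OXO./.OXX] X move#4: (0,3):+0/OXOX/.OXX*, (1,0):+0/OXO./XOXX
[OXOX/.OXX] O move#5: (1,0):+0/OXOX/OOXX*
[OXOX/OOXX] end (terminal +0, X#6); searched O.../..XX to 7

O winning at [O.../..XX]: False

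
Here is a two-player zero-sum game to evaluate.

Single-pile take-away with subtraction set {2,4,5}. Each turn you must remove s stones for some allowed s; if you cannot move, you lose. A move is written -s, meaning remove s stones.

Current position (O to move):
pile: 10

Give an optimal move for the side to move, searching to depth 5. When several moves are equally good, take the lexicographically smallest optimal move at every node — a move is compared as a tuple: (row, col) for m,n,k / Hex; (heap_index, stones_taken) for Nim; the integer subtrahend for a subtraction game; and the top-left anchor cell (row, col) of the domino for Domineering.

ply 1, O at 10 | -2=+1→8*; -4=-1→6; -5=-1→5
ply 2, X at 8 | -2=-1→6*; -4=-1→4; -5=-1→3
ply 3, O at 6 | -2=-1→4; -4=-1→2; -5=+1→1*
ply 4: 1 is terminal -1 (X); from 10 depth 5

O's best at [10]: -2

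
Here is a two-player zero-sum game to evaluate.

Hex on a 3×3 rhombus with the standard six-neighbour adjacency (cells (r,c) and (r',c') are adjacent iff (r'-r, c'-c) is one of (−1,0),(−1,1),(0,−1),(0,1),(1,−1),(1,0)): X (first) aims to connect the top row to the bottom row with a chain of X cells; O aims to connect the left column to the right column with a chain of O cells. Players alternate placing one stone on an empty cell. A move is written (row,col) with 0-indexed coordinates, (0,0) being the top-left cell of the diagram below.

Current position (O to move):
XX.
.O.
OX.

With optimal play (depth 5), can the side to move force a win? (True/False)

ply 1, O at XX./.O./OX. | (0,2)=+1→XXO/.O./OX.*; (1,0)=+1→XX./OO./OX.; (1,2)=+1→XX./.OO/OX.; (2,2)=+1→XX./.O./OXO
ply 2: XXO/.O./OX. is terminal -1 (X); from XX./.O./OX. depth 5

O winning at [XX./.O./OX.]: True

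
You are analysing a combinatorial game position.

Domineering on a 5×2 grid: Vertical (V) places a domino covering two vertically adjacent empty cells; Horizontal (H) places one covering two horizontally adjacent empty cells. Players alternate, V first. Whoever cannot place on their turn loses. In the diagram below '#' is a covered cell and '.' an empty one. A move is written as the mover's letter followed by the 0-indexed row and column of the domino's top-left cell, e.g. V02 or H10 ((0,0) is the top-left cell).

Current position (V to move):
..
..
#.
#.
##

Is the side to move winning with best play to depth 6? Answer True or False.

V winning at [../../#./#./##]: True

ply 1, V at ../../#./#./## | V00=+1→#./#./#./#./##*; V01=+1→.#/.#/#./#./##; V11=-1→../.#/##/#./##; V21=-1→../../##/##/##
ply 2: #./#./#./#./## is terminal -1 (H); from ../../#./#./## depth 6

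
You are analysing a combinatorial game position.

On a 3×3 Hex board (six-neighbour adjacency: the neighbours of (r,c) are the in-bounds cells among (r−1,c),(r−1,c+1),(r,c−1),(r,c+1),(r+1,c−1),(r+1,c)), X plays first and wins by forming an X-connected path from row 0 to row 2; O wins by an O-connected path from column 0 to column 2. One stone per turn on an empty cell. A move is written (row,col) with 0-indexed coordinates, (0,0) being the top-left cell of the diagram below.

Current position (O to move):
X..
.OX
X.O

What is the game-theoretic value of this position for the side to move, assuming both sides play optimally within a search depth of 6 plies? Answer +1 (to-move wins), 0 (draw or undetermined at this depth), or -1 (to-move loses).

ply 1, O at X../.OX/X.O | (0,1)=-1→XO./.OX/X.O; (0,2)=-1→X.O/.OX/X.O; (1,0)=+1→X../OOX/X.O*; (2,1)=-1→X../.OX/XOO
ply 2, X at X../OOX/X.O | (0,1)=-1→XX./OOX/X.O*; (0,2)=-1→X.X/OOX/X.O; (2,1)=-1→X../OOX/XXO
ply 3, O at XX./OOX/X.O | (0,2)=+1→XXO/OOX/X.O*; (2,1)=+1→XX./OOX/XOO
ply 4: XXO/OOX/X.O is terminal -1 (X); from X../.OX/X.O depth 6

value(X../.OX/X.O, O) = +1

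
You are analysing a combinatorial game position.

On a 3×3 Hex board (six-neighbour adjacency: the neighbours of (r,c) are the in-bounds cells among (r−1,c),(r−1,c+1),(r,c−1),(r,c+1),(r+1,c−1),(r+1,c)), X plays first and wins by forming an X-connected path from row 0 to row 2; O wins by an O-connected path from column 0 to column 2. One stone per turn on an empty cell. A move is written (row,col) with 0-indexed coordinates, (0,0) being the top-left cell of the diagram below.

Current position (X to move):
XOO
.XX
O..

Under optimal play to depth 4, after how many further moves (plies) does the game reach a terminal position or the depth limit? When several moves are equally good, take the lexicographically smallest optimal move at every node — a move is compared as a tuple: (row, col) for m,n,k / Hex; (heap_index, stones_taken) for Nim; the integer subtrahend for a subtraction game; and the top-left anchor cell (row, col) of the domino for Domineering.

p1 X@[XOO/.XX/O..]: (1,0)[XOO/XXX/O..]+1* (2,1)[XOO/.XX/OX.]-1 (2,2)[XOO/.XX/O.X]-1
p2 O@[XOO/XXX/O..]: (2,1)[XOO/XXX/OO.]-1* (2,2)[XOO/XXX/O.O]-1
p3 X@[XOO/XXX/OO.]: (2,2)[XOO/XXX/OOX]+1*
p4 O@[XOO/XXX/OOX] terminal -1; root [XOO/.XX/O..] d4

PV length from [XOO/.XX/O..]: 3 plies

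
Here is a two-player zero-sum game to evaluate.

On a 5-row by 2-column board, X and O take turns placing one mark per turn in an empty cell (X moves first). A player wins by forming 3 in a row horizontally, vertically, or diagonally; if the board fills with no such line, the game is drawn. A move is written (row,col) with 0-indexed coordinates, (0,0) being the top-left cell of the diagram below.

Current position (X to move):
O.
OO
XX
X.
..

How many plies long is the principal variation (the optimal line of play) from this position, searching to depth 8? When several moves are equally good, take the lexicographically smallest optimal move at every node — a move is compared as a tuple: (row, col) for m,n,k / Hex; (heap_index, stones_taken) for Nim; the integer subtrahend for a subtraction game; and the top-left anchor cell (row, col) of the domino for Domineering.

PV length from [O./OO/XX/X./..]: 3 plies

p1 X@[O./OO/XX/X./..]: (0,1)[OX/OO/XX/X./..]+0 (3,1)[O./OO/XX/XX/..]+1* (4,0)[O./OO/XX/X./X.]+1 (4,1)[O./OO/XX/X./.X]+1
p2 O@[O./OO/XX/XX/..]: (0,1)[OO/OO/XX/XX/..]-1* (4,0)[O./OO/XX/XX/O.]-1 (4,1)[O./OO/XX/XX/.O]-1
p3 X@[OO/OO/XX/XX/..]: (4,0)[OO/OO/XX/XX/X.]+1* (4,1)[OO/OO/XX/XX/.X]+1
p4 O@[OO/OO/XX/XX/X.] terminal -1; root [O./OO/XX/X./..] d8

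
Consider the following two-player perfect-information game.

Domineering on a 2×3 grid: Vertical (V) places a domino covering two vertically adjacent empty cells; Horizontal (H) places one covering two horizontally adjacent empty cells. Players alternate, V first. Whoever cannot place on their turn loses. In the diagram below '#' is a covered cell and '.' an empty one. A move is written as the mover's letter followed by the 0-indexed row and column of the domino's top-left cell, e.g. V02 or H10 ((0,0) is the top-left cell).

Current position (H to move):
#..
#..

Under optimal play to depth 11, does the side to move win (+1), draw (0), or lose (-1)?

[#../#..] H move#1: H01:+1/###/#..*, H11:+1/#../###
[###/#..] end (terminal -1, V#2); searched #../#.. to 11

value(#../#.., H) = +1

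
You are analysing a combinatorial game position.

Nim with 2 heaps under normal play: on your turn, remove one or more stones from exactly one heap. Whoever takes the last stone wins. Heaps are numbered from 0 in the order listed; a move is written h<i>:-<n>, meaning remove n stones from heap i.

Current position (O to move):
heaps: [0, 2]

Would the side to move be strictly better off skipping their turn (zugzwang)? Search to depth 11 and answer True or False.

p1 O@[(0,2)]: h1:-1[(0,1)]-1 h1:-2[(0,0)]+1*
p2 X@[(0,0)] terminal -1; root [(0,2)] d11
pass branch (X moves first from the same position):
  | p1 X@[(0,2)]: h1:-1[(0,1)]-1 h1:-2[(0,0)]+1*
  | p2 O@[(0,0)] terminal -1; root [(0,2)] d11
O moving scores +1; O passing scores -1

zugzwang((0,2), O) = False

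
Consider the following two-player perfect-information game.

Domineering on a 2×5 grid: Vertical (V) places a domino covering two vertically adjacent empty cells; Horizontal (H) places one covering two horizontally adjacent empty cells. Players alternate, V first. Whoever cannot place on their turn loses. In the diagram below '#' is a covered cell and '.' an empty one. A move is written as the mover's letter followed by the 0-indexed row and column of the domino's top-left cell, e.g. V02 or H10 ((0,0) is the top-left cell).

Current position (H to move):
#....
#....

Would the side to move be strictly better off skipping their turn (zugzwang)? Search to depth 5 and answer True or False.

zugzwang(#..../#...., H) = False

[#..../#....] H move#1: H01:-1/###../#...., H02:+1/#.##./#....*, H03:-1/#..##/#...., H11:-1/#..../###.., H12:+1/#..../#.##., H13:-1/#..../#..##
[#.##./#....] V move#2: V01:-1/####./##...*, V04:-1/#.###/#...#
[####./##...] H move#3: H12:-1/####./####., H13:+1/####./##.##*
[####./##.##] end (terminal -1, V#4); searched #..../#.... to 5
pass branch (V moves first from the same position):
  | [#..../#....] V move#1: V01:-1/##.../##...*, V02:-1/#.#../#.#.., V03:-1/#..#./#..#., V04:-1/#...#/#...#
  | [##.../##...] H move#2: H02:+1/####./##...*, H03:+1/##.##/##..., H12:+1/##.../####., H13:+1/##.../##.##
  | [####./##...] V move#3: V04:-1/#####/##..#*
  | [#####/##..#] H move#4: H12:+1/#####/#####*
  | [#####/#####] end (terminal -1, V#5); searched #..../#.... to 5
H moving scores +1; H passing scores +1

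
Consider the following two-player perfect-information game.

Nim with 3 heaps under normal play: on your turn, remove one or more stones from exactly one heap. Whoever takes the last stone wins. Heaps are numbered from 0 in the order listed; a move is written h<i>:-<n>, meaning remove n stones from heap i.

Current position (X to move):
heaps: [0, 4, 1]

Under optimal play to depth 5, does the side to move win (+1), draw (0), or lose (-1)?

value((0,4,1), X) = +1

ply 1, X at (0,4,1) | h1:-1=-1→(0,3,1); h1:-2=-1→(0,2,1); h1:-3=+1→(0,1,1)*; h1:-4=-1→(0,0,1); h2:-1=-1→(0,4,0)
ply 2, O at (0,1,1) | h1:-1=-1→(0,0,1)*; h2:-1=-1→(0,1,0)
ply 3, X at (0,0,1) | h2:-1=+1→(0,0,0)*
ply 4: (0,0,0) is terminal -1 (O); from (0,4,1) depth 5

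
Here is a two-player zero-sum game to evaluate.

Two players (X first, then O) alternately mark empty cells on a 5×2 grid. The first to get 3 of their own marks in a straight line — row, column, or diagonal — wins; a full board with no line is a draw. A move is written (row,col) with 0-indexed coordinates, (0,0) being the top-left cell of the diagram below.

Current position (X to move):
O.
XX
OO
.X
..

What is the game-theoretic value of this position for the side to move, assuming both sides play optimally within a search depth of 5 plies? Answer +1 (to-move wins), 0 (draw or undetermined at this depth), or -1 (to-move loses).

value(O./XX/OO/.X/.., X) = 0

ply 1, X at O./XX/OO/.X/.. | (0,1)=+0→OX/XX/OO/.X/..*; (3,0)=+0→O./XX/OO/XX/..; (4,0)=+0→O./XX/OO/.X/X.; (4,1)=+0→O./XX/OO/.X/.X
ply 2, O at OX/XX/OO/.X/.. | (3,0)=+0→OX/XX/OO/OX/..*; (4,0)=+0→OX/XX/OO/.X/O.; (4,1)=+0→OX/XX/OO/.X/.O
ply 3, X at OX/XX/OO/OX/.. | (4,0)=+0→OX/XX/OO/OX/X.*; (4,1)=-1→OX/XX/OO/OX/.X
ply 4, O at OX/XX/OO/OX/X. | (4,1)=+0→OX/XX/OO/OX/XO*
ply 5: OX/XX/OO/OX/XO is terminal +0 (X); from O./XX/OO/.X/.. depth 5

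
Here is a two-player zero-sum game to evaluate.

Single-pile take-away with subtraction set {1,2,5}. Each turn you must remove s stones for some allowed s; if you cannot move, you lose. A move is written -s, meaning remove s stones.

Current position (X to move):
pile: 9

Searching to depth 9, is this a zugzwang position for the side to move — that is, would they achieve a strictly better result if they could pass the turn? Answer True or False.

zugzwang(9, X) = True

[9] X move#1: -1:-1/8*, -2:-1/7, -5:-1/4
[8] O move#2: -1:-1/7, -2:+1/6*, -5:+1/3
[6] X move#3: -1:-1/5*, -2:-1/4, -5:-1/1
[5] O move#4: -1:-1/4, -2:+1/3*, -5:+1/0
[3] X move#5: -1:-1/2*, -2:-1/1
[2] O move#6: -1:-1/1, -2:+1/0*
[0] end (terminal -1, X#7); searched 9 to 9
suppose X passes — search the same position with O to move:
pass> [9] O move#1: -1:-1/8*, -2:-1/7, -5:-1/4
pass> [8] X move#2: -1:-1/7, -2:+1/6*, -5:+1/3
pass> [6] O move#3: -1:-1/5*, -2:-1/4, -5:-1/1
pass> [5] X move#4: -1:-1/4, -2:+1/3*, -5:+1/0
pass> [3] O move#5: -1:-1/2*, -2:-1/1
pass> [2] X move#6: -1:-1/1, -2:+1/0*
pass> [0] end (terminal -1, O#7); searched 9 to 9
for X: play -1, pass +1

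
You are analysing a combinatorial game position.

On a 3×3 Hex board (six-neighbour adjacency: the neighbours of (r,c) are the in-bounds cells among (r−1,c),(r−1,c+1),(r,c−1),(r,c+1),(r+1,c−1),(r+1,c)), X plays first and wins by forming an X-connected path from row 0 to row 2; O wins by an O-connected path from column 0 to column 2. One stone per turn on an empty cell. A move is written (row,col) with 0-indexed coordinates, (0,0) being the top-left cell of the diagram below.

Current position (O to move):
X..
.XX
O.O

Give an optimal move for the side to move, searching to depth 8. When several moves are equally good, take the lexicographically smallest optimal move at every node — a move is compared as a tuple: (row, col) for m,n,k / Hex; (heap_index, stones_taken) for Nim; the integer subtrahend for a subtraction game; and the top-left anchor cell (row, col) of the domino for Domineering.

[X../.XX/O.O] O move#1: (0,1):-1/XO./.XX/O.O, (0,2):-1/X.O/.XX/O.O, (1,0):-1/X../OXX/O.O, (2,1):+1/X../.XX/OOO*
[X../.XX/OOO] end (terminal -1, X#2); searched X../.XX/O.O to 8

O's best at [X../.XX/O.O]: (2,1)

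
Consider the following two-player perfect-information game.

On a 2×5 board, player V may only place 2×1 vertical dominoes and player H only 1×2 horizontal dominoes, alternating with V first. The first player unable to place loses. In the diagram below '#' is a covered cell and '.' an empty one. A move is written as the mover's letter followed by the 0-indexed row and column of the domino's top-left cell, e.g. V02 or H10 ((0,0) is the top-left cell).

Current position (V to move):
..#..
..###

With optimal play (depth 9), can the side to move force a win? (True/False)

V winning at [..#../..###]: True

p1 V@[..#../..###]: V00[#.#../#.###]+1* V01[.##../.####]+1
p2 H@[#.#../#.###]: H03[#.###/#.###]-1*
p3 V@[#.###/#.###]: V01[#####/#####]+1*
p4 H@[#####/#####] terminal -1; root [..#../..###] d9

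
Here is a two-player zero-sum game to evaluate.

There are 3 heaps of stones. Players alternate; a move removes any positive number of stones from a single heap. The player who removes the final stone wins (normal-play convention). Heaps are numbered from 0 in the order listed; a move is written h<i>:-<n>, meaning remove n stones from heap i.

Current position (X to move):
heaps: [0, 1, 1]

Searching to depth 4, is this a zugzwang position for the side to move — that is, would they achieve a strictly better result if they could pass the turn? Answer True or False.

zugzwang((0,1,1), X) = True

ply 1, X at (0,1,1) | h1:-1=-1→(0,0,1)*; h2:-1=-1→(0,1,0)
ply 2, O at (0,0,1) | h2:-1=+1→(0,0,0)*
ply 3: (0,0,0) is terminal -1 (X); from (0,1,1) depth 4
pass branch (O moves first from the same position):
  | ply 1, O at (0,1,1) | h1:-1=-1→(0,0,1)*; h2:-1=-1→(0,1,0)
  | ply 2, X at (0,0,1) | h2:-1=+1→(0,0,0)*
  | ply 3: (0,0,0) is terminal -1 (O); from (0,1,1) depth 4
X moving scores -1; X passing scores +1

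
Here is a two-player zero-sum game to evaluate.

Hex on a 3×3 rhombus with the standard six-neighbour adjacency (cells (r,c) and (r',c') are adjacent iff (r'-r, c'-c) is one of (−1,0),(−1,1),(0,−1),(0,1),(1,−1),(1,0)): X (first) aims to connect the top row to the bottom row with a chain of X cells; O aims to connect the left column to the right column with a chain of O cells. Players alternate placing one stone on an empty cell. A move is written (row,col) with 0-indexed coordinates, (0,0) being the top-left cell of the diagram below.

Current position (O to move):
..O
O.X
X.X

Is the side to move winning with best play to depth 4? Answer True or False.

O winning at [..O/O.X/X.X]: True

p1 O@[..O/O.X/X.X]: (0,0)[O.O/O.X/X.X]+1* (0,1)[.OO/O.X/X.X]+1 (1,1)[..O/OOX/X.X]+1 (2,1)[..O/O.X/XOX]+1
p2 X@[O.O/O.X/X.X]: (0,1)[OXO/O.X/X.X]-1* (1,1)[O.O/OXX/X.X]-1 (2,1)[O.O/O.X/XXX]-1
p3 O@[OXO/O.X/X.X]: (1,1)[OXO/OOX/X.X]+1* (2,1)[OXO/O.X/XOX]-1
p4 X@[OXO/OOX/X.X] terminal -1; root [..O/O.X/X.X] d4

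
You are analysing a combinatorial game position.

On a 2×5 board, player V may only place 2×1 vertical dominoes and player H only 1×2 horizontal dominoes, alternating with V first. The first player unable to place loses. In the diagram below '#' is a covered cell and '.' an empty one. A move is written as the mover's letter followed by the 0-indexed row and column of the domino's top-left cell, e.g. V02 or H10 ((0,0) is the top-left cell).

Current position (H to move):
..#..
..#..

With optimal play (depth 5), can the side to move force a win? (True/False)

[..#../..#..] H move#1: H00:-1/###../..#..*, H03:-1/..###/..#.., H10:-1/..#../###.., H13:-1/..#../..###
[###../..#..] V move#2: V03:+1/####./..##.*, V04:+1/###.#/..#.#
[####./..##.] H move#3: H10:-1/####./####.*
[####./####.] V move#4: V04:+1/#####/#####*
[#####/#####] end (terminal -1, H#5); searched ..#../..#.. to 5

H winning at [..#../..#..]: False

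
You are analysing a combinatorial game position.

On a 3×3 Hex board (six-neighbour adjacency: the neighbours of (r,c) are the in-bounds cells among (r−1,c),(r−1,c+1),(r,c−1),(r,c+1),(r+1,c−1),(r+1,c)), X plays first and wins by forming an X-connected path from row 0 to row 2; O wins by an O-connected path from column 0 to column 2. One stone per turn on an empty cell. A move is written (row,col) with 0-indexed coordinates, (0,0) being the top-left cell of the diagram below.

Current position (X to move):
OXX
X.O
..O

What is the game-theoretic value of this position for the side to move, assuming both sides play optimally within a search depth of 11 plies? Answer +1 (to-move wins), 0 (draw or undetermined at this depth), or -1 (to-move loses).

value(OXX/X.O/..O, X) = +1

p1 X@[OXX/X.O/..O]: (1,1)[OXX/XXO/..O]+1* (2,0)[OXX/X.O/X.O]+1 (2,1)[OXX/X.O/.XO]+1
p2 O@[OXX/XXO/..O]: (2,0)[OXX/XXO/O.O]-1* (2,1)[OXX/XXO/.OO]-1
p3 X@[OXX/XXO/O.O]: (2,1)[OXX/XXO/OXO]+1*
p4 O@[OXX/XXO/OXO] terminal -1; root [OXX/X.O/..O] d11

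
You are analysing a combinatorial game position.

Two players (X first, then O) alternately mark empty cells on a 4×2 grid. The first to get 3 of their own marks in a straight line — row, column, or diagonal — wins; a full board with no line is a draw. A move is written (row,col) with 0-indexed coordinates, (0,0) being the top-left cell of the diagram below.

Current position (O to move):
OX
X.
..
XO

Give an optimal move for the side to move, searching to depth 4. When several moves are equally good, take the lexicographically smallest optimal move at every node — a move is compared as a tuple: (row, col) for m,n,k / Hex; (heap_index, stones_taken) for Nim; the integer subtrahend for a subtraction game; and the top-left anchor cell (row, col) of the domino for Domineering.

ply 1, O at OX/X./../XO | (1,1)=-1→OX/XO/../XO; (2,0)=+0→OX/X./O./XO*; (2,1)=-1→OX/X./.O/XO
ply 2, X at OX/X./O./XO | (1,1)=+0→OX/XX/O./XO*; (2,1)=+0→OX/X./OX/XO
ply 3, O at OX/XX/O./XO | (2,1)=+0→OX/XX/OO/XO*
ply 4: OX/XX/OO/XO is terminal +0 (X); from OX/X./../XO depth 4

O's best at [OX/X./../XO]: (2,0)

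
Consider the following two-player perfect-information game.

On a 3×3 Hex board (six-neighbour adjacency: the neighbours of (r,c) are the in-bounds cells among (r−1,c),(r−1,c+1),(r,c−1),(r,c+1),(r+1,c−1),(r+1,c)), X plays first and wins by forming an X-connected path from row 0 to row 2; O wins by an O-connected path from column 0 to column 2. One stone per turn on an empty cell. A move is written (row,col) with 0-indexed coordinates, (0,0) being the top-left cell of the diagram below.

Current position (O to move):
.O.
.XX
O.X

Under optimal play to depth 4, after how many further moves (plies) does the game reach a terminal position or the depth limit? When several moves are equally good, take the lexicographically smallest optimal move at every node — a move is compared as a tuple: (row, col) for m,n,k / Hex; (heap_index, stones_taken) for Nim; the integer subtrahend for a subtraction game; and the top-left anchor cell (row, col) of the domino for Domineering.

ply 1, O at .O./.XX/O.X | (0,0)=-1→OO./.XX/O.X; (0,2)=+1→.OO/.XX/O.X*; (1,0)=-1→.O./OXX/O.X; (2,1)=-1→.O./.XX/OOX
ply 2, X at .OO/.XX/O.X | (0,0)=-1→XOO/.XX/O.X*; (1,0)=-1→.OO/XXX/O.X; (2,1)=-1→.OO/.XX/OXX
ply 3, O at XOO/.XX/O.X | (1,0)=+1→XOO/OXX/O.X*; (2,1)=-1→XOO/.XX/OOX
ply 4: XOO/OXX/O.X is terminal -1 (X); from .O./.XX/O.X depth 4

PV length from [.O./.XX/O.X]: 3 plies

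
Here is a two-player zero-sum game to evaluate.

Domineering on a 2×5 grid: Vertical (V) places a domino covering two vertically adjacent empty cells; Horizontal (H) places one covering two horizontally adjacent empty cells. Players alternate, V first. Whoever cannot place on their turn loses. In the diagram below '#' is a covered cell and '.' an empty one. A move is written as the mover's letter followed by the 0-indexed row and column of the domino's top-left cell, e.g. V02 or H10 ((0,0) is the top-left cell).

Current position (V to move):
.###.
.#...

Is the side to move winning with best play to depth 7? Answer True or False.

p1 V@[.###./.#...]: V00[####./##...]-1 V04[.####/.#..#]+1*
p2 H@[.####/.#..#]: H12[.####/.####]-1*
p3 V@[.####/.####]: V00[#####/#####]+1*
p4 H@[#####/#####] terminal -1; root [.###./.#...] d7

V winning at [.###./.#...]: True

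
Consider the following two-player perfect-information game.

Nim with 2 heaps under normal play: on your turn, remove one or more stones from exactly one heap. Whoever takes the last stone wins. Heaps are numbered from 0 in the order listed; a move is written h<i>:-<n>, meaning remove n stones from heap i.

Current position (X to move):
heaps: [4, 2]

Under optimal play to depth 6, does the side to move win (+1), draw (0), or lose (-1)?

ply 1, X at (4,2) | h0:-1=-1→(3,2); h0:-2=+1→(2,2)*; h0:-3=-1→(1,2); h0:-4=-1→(0,2); h1:-1=-1→(4,1); h1:-2=-1→(4,0)
ply 2, O at (2,2) | h0:-1=-1→(1,2)*; h0:-2=-1→(0,2); h1:-1=-1→(2,1); h1:-2=-1→(2,0)
ply 3, X at (1,2) | h0:-1=-1→(0,2); h1:-1=+1→(1,1)*; h1:-2=-1→(1,0)
ply 4, O at (1,1) | h0:-1=-1→(0,1)*; h1:-1=-1→(1,0)
ply 5, X at (0,1) | h1:-1=+1→(0,0)*
ply 6: (0,0) is terminal -1 (O); from (4,2) depth 6

value((4,2), X) = +1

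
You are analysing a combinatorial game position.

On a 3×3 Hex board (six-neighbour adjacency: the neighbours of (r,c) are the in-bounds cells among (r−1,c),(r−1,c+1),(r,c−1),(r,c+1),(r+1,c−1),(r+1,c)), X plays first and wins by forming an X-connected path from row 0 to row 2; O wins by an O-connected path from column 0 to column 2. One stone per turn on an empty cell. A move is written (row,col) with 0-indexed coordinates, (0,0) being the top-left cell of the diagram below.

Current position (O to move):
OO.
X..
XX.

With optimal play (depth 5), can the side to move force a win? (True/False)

O winning at [OO./X../XX.]: True

p1 O@[OO./X../XX.]: (0,2)[OOO/X../XX.]+1* (1,1)[OO./XO./XX.]+1 (1,2)[OO./X.O/XX.]+1 (2,2)[OO./X../XXO]-1
p2 X@[OOO/X../XX.] terminal -1; root [OO./X../XX.] d5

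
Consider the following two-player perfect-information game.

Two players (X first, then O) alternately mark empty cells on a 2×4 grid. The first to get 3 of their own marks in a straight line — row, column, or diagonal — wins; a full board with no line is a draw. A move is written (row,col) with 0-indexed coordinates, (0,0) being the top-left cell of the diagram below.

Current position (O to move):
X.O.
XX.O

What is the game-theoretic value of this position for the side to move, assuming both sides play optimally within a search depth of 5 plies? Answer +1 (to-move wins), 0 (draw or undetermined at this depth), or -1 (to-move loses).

value(X.O./XX.O, O) = 0

[X.O./XX.O] O move#1: (0,1):-1/XOO./XX.O, (0,3):-1/X.OO/XX.O, (1,2):+0/X.O./XXOO*
[X.O./XXOO] X move#2: (0,1):+0/XXO./XXOO*, (0,3):+0/X.OX/XXOO
[XXO./XXOO] O move#3: (0,3):+0/XXOO/XXOO*
[XXOO/XXOO] end (terminal +0, X#4); searched X.O./XX.O to 5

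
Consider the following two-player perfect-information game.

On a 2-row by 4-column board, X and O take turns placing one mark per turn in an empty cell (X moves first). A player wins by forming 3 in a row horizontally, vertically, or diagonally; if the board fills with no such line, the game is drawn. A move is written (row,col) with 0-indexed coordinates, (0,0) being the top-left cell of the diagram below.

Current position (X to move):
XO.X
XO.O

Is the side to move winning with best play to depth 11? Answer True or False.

p1 X@[XO.X/XO.O]: (0,2)[XOXX/XO.O]-1 (1,2)[XO.X/XOXO]+0*
p2 O@[XO.X/XOXO]: (0,2)[XOOX/XOXO]+0*
p3 X@[XOOX/XOXO] terminal +0; root [XO.X/XO.O] d11

X winning at [XO.X/XO.O]: False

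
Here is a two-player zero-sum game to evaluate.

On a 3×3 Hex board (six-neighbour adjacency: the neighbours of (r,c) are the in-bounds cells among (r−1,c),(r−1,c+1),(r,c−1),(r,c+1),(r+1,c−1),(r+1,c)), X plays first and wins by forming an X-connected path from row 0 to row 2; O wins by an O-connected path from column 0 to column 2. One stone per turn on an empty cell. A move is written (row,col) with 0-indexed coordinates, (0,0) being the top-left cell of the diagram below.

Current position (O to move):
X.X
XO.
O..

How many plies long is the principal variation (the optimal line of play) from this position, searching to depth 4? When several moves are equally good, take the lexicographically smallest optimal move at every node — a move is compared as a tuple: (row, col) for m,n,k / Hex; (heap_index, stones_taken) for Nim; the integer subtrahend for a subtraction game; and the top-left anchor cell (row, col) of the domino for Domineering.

PV length from [X.X/XO./O..]: 1 ply

[X.X/XO./O..] O move#1: (0,1):-1/XOX/XO./O.., (1,2):+1/X.X/XOO/O..*, (2,1):+1/X.X/XO./OO., (2,2):+1/X.X/XO./O.O
[X.X/XOO/O..] end (terminal -1, X#2); searched X.X/XO./O.. to 4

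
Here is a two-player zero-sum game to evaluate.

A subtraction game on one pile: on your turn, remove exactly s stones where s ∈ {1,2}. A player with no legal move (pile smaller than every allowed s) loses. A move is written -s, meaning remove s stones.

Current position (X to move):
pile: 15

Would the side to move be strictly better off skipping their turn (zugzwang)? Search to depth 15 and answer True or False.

ply 1, X at 15 | -1=-1→14*; -2=-1→13
ply 2, O at 14 | -1=-1→13; -2=+1→12*
ply 3, X at 12 | -1=-1→11*; -2=-1→10
ply 4, O at 11 | -1=-1→10; -2=+1→9*
ply 5, X at 9 | -1=-1→8*; -2=-1→7
ply 6, O at 8 | -1=-1→7; -2=+1→6*
ply 7, X at 6 | -1=-1→5*; -2=-1→4
ply 8, O at 5 | -1=-1→4; -2=+1→3*
ply 9, X at 3 | -1=-1→2*; -2=-1→1
ply 10, O at 2 | -1=-1→1; -2=+1→0*
ply 11: 0 is terminal -1 (X); from 15 depth 15
if X skipped the turn, O would face:
~ ply 1, O at 15 | -1=-1→14*; -2=-1→13
~ ply 2, X at 14 | -1=-1→13; -2=+1→12*
~ ply 3, O at 12 | -1=-1→11*; -2=-1→10
~ ply 4, X at 11 | -1=-1→10; -2=+1→9*
~ ply 5, O at 9 | -1=-1→8*; -2=-1→7
~ ply 6, X at 8 | -1=-1→7; -2=+1→6*
~ ply 7, O at 6 | -1=-1→5*; -2=-1→4
~ ply 8, X at 5 | -1=-1→4; -2=+1→3*
~ ply 9, O at 3 | -1=-1→2*; -2=-1→1
~ ply 10, X at 2 | -1=-1→1; -2=+1→0*
~ ply 11: 0 is terminal -1 (O); from 15 depth 15
compare (X): move=-1 vs pass=+1

zugzwang(15, X) = True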